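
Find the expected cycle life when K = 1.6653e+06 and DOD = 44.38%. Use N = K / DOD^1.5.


Step 1: DOD^1.5 = 44.38^1.5 = 295.65
Step 2: N = 1.6653e+06 / 295.65 = 5633 cycles

5633 cycles


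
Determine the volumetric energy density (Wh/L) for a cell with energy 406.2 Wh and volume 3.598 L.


ED = E / V = 406.2 / 3.598 = 112.9 Wh/L

112.9 Wh/L


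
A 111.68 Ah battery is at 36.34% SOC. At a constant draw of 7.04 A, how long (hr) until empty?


Step 1: remaining = SOC/100 * C_total = 36.34/100 * 111.68 = 40.585 Ah
Step 2: t = remaining / I = 40.585 / 7.04 = 5.765 hr

5.765 hr


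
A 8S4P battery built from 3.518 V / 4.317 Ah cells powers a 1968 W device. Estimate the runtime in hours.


Step 1: E_pack = Ns * V_cell * Np * C_cell = 8 * 3.518 * 4 * 4.317 = 485.99 Wh
Step 2: t = E_pack / P = 485.99 / 1968 = 0.2469 hr

0.2469 hr


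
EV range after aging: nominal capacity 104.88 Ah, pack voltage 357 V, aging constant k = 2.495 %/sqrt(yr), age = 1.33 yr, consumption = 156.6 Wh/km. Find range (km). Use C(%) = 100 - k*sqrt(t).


Step 1: capacity retention = 100 - 2.495 * sqrt(1.33) = 100 - 2.495 * 1.1533 = 97.123%
Step 2: C_now = 104.88 * 97.123/100 = 101.86 Ah
Step 3: E_pack = V * C_now = 357 * 101.86 = 36364 Wh
Step 4: range = E_pack / consumption = 36364 / 156.6 = 232.2 km

232.2 km


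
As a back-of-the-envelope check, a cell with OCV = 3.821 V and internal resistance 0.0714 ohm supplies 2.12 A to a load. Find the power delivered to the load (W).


Step 1: V_terminal = OCV - I*R = 3.821 - 2.12 * 0.0714 = 3.6696 V
Step 2: P_out = V_terminal * I = 3.6696 * 2.12 = 7.780 W

7.780 W


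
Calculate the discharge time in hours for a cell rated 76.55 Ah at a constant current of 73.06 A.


t = capacity / current = 76.55 / 73.06 = 1.048 hr

1.048 hr


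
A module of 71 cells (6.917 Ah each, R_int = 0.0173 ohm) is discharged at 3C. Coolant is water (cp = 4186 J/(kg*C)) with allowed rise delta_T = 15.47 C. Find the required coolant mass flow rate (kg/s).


Step 1: I = 3 * 6.917 = 20.751 A
Step 2: Q_cell = I^2 * R = 20.751^2 * 0.0173 = 7.4494 W
Step 3: Q_total = 71 * 7.4494 = 528.91 W
Step 4: m_dot = Q_total / (cp * dT) = 528.91 / (4186 * 15.47) = 0.008168 kg/s

0.008168 kg/s


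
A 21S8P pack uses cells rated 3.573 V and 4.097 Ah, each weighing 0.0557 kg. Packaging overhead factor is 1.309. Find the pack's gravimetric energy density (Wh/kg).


Step 1: V_pack = 21 * 3.573 = 75.033 V
Step 2: C_pack = 8 * 4.097 = 32.776 Ah
Step 3: E_pack = V_pack * C_pack = 75.033 * 32.776 = 2459.3 Wh
Step 4: m_pack = 21 * 8 * 0.0557 * 1.309 = 12.249 kg
Step 5: ED = E_pack / m_pack = 2459.3 / 12.249 = 200.8 Wh/kg

200.8 Wh/kg


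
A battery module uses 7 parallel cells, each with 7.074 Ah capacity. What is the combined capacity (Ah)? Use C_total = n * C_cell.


C_total = 7 * 7.074 = 49.518 Ah

49.518 Ah


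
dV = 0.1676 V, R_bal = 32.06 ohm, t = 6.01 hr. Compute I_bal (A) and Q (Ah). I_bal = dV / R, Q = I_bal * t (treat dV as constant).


I_bal = dV / R = 0.1676 / 32.06 = 0.0052277 A
Q = I_bal * t = 0.0052277 * 6.01 = 0.03142 Ah

I=0.0052277 A, Q=0.03142 Ah


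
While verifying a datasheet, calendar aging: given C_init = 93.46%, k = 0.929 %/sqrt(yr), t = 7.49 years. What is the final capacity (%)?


sqrt(t) = sqrt(7.49) = 2.7368
C_final = 93.46 - 0.929 * 2.7368 = 90.92%

90.92%


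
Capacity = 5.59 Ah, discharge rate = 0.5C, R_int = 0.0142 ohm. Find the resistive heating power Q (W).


Step 1: I = C_rate * capacity = 0.5 * 5.59 = 2.795 A
Step 2: Q = I^2 * R = 2.795^2 * 0.0142 = 7.812 * 0.0142 = 0.1109 W

0.1109 W


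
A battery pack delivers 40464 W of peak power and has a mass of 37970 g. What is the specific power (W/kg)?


Convert: m = 37970 g = 37.97 kg
SP = P / m = 40464 / 37.97 = 1066 W/kg

1066 W/kg


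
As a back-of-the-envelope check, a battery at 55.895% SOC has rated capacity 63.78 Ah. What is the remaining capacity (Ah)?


remaining = SOC / 100 * total = 55.895 / 100 * 63.78 = 35.65 Ah

35.65 Ah


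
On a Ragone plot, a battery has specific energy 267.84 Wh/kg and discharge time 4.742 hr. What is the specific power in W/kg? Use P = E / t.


Specific power = 267.84 Wh/kg / 4.742 hr = 56.48 W/kg

56.48 W/kg


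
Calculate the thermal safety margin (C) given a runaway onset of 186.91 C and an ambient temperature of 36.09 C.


margin = T_onset - T_ambient = 186.91 - 36.09 = 150.82 C

150.82 C


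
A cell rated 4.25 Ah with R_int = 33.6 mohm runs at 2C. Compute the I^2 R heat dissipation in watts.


Convert: R = 33.6 mohm = 0.0336 ohm
Step 1: I = C_rate * capacity = 2 * 4.25 = 8.5 A
Step 2: Q = I^2 * R = 8.5^2 * 0.0336 = 72.25 * 0.0336 = 2.428 W

2.428 W


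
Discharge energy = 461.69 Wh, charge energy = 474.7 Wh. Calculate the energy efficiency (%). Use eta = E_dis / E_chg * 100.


Round-trip efficiency = 461.69/474.7 * 100% = 97.26%

97.26%


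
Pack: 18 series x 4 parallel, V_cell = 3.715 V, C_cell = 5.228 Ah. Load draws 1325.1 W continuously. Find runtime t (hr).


Step 1: E_pack = Ns * V_cell * Np * C_cell = 18 * 3.715 * 4 * 5.228 = 1398.4 Wh
Step 2: t = E_pack / P = 1398.4 / 1325.1 = 1.055 hr

1.055 hr


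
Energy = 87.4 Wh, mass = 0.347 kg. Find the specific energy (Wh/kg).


Specific energy = 87.4 Wh / 0.347 kg = 251.9 Wh/kg

251.9 Wh/kg


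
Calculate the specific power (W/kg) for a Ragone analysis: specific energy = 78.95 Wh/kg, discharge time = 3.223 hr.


Specific power = 78.95 Wh/kg / 3.223 hr = 24.50 W/kg

24.50 W/kg


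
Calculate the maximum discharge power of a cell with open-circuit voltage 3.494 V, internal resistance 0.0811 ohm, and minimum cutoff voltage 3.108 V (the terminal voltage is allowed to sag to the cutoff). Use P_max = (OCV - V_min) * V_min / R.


P_max = (OCV - V_min) * V_min / R = (3.494 - 3.108) * 3.108 / 0.0811 = 0.386 * 3.108 / 0.0811 = 14.79 W

14.79 W


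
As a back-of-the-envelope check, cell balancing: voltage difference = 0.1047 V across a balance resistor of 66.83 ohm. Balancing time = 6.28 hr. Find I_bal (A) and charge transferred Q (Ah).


First, Ohm's law: I_bal = 0.1047 V / 66.83 ohm = 0.0015667 A
Then Q = I * t = 0.0015667 A * 6.28 hr = 0.009839 Ah

I=0.0015667 A, Q=0.009839 Ah


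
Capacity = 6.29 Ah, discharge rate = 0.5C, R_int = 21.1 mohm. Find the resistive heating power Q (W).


Convert: R = 21.1 mohm = 0.0211 ohm
Step 1: I = C_rate * capacity = 0.5 * 6.29 = 3.145 A
Step 2: Q = I^2 * R = 3.145^2 * 0.0211 = 9.891 * 0.0211 = 0.2087 W

0.2087 W


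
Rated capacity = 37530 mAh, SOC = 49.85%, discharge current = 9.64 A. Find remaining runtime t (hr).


Convert: C_total = 37530 mAh = 37.53 Ah
Step 1: remaining = SOC/100 * C_total = 49.85/100 * 37.53 = 18.709 Ah
Step 2: t = remaining / I = 18.709 / 9.64 = 1.941 hr

1.941 hr


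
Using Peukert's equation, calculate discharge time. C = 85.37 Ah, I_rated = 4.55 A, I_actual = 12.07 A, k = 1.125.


Step 1: t_rated = C / I_rated = 85.37 / 4.55 = 18.763 hr
Step 2: ratio = 4.55 / 12.07 = 0.37697
Step 3: ratio^k = 0.37697^1.125 = 0.33369
Step 4: t = t_rated * ratio^k = 18.763 * 0.33369 = 6.261 hr

6.261 hr


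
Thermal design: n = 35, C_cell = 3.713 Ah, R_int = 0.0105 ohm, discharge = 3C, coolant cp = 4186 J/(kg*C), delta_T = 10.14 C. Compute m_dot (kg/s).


Step 1: I = 3 * 3.713 = 11.139 A
Step 2: Q_cell = I^2 * R = 11.139^2 * 0.0105 = 1.3028 W
Step 3: Q_total = 35 * 1.3028 = 45.598 W
Step 4: m_dot = Q_total / (cp * dT) = 45.598 / (4186 * 10.14) = 0.001074 kg/s

0.001074 kg/s


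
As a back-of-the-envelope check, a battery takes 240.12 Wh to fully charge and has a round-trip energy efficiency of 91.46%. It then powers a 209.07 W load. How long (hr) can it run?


Step 1: E_discharge = eta/100 * E_charge = 91.46/100 * 240.12 = 219.61 Wh
Step 2: t = E_discharge / P = 219.61 / 209.07 = 1.050 hr

1.050 hr


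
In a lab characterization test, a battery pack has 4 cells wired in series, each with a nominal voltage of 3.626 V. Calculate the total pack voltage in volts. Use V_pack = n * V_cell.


With 4 cells in series at 3.626 V each, V_pack = 14.504 V

14.504 V


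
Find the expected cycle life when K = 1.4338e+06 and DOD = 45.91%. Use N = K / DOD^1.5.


Step 1: DOD^1.5 = 45.91^1.5 = 311.07
Step 2: N = 1.4338e+06 / 311.07 = 4609 cycles

4609 cycles


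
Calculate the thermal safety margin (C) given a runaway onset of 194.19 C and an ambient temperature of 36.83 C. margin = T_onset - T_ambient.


Safety margin = 194.19 C - 36.83 C = 157.36 C

157.36 C


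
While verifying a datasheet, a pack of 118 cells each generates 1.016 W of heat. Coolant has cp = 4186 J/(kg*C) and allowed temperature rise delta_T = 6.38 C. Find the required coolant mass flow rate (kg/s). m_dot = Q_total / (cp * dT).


Q_total = 118 * 1.016 = 119.89 W
m_dot = Q_total / (cp * dT) = 119.89 / (4186 * 6.38) = 0.004489 kg/s

0.004489 kg/s


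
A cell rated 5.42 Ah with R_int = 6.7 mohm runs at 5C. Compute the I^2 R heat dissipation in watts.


Convert: R = 6.7 mohm = 0.0067 ohm
Step 1: I = C_rate * capacity = 5 * 5.42 = 27.1 A
Step 2: Q = I^2 * R = 27.1^2 * 0.0067 = 734.41 * 0.0067 = 4.921 W

4.921 W


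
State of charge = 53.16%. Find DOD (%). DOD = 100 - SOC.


Complement of SOC: DOD = 100% - 53.16% = 46.84%

46.84%


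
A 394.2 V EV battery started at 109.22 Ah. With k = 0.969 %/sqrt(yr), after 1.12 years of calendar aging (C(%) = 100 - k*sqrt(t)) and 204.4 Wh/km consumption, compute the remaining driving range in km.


Step 1: capacity retention = 100 - 0.969 * sqrt(1.12) = 100 - 0.969 * 1.0583 = 98.975%
Step 2: C_now = 109.22 * 98.975/100 = 108.1 Ah
Step 3: E_pack = V * C_now = 394.2 * 108.1 = 42613 Wh
Step 4: range = E_pack / consumption = 42613 / 204.4 = 208.5 km

208.5 km


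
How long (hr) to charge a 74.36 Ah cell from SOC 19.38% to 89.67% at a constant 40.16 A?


delta_Ah = 74.36 * (89.67 - 19.38) / 100 = 52.268 Ah
t = delta_Ah / I = 52.268 / 40.16 = 1.301 hr

1.301 hr


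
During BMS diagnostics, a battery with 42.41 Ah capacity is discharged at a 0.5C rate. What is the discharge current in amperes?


At 0.5C: I = 0.5 * 42.41 Ah = 21.205 A

21.205 A


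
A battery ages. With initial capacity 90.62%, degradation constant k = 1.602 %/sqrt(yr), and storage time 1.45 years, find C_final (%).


sqrt(t) = sqrt(1.45) = 1.2042
C_final = 90.62 - 1.602 * 1.2042 = 88.69%

88.69%


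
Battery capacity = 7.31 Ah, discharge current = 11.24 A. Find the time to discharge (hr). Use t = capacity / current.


Runtime = 7.31 Ah / 11.24 A = 0.6504 hr

0.6504 hr


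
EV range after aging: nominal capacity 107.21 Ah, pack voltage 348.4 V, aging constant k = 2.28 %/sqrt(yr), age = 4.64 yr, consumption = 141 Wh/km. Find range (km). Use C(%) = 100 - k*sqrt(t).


Step 1: capacity retention = 100 - 2.28 * sqrt(4.64) = 100 - 2.28 * 2.1541 = 95.089%
Step 2: C_now = 107.21 * 95.089/100 = 101.94 Ah
Step 3: E_pack = V * C_now = 348.4 * 101.94 = 35516 Wh
Step 4: range = E_pack / consumption = 35516 / 141 = 251.9 km

251.9 km


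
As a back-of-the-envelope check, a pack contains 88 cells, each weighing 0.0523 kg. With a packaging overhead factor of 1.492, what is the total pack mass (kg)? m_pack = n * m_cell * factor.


m_pack = n * m_cell * overhead = 88 * 0.0523 * 1.492 = 6.867 kg

6.867 kg


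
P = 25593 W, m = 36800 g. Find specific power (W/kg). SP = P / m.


Convert: m = 36800 g = 36.8 kg
SP = P / m = 25593 / 36.8 = 695.5 W/kg

695.5 W/kg


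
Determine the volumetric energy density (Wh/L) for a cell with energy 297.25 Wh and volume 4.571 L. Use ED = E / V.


Volumetric ED = 297.25 Wh / 4.571 L = 65.03 Wh/L

65.03 Wh/L


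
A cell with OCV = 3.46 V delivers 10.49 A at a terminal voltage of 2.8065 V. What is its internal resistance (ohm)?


R = (OCV - V) / I = (3.46 - 2.8065) / 10.49 = 0.06230 ohm

0.06230 ohm


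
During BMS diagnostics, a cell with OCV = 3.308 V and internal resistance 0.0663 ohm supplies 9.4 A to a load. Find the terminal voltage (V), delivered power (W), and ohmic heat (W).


Step 1: V_terminal = OCV - I*R = 3.308 - 9.4 * 0.0663 = 2.6848 V
Step 2: P_out = V_terminal * I = 2.6848 * 9.4 = 25.24 W
Step 3: Q = I^2 * R = 9.4^2 * 0.0663 = 5.858 W

V=2.6848 V, P=25.24 W, Q=5.858 W


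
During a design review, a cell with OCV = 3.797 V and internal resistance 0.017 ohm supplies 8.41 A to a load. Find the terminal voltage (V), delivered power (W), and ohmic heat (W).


Step 1: V_terminal = OCV - I*R = 3.797 - 8.41 * 0.017 = 3.654 V
Step 2: P_out = V_terminal * I = 3.654 * 8.41 = 30.73 W
Step 3: Q = I^2 * R = 8.41^2 * 0.017 = 1.202 W

V=3.654 V, P=30.73 W, Q=1.202 W


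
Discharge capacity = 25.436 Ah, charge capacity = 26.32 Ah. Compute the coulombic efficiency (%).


Coulombic efficiency = 25.436/26.32 * 100% = 96.64%

96.64%


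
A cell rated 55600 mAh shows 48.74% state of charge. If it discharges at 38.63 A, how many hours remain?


Convert: C_total = 55600 mAh = 55.6 Ah
Step 1: remaining = SOC/100 * C_total = 48.74/100 * 55.6 = 27.099 Ah
Step 2: t = remaining / I = 27.099 / 38.63 = 0.7015 hr

0.7015 hr


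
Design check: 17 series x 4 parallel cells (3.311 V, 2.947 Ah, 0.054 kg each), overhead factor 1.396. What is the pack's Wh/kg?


Step 1: V_pack = 17 * 3.311 = 56.287 V
Step 2: C_pack = 4 * 2.947 = 11.788 Ah
Step 3: E_pack = V_pack * C_pack = 56.287 * 11.788 = 663.51 Wh
Step 4: m_pack = 17 * 4 * 0.054 * 1.396 = 5.1261 kg
Step 5: ED = E_pack / m_pack = 663.51 / 5.1261 = 129.4 Wh/kg

129.4 Wh/kg


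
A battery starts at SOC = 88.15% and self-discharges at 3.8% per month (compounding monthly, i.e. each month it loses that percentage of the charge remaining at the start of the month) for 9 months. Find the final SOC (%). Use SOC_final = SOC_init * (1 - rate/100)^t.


decay = (1 - 3.8/100)^9 = 0.70563
SOC_final = 88.15 * 0.70563 = 62.20%

62.20%


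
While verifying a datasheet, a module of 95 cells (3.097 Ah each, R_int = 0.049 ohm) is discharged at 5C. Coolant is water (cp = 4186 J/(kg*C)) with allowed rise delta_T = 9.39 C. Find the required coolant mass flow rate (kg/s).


Step 1: I = 5 * 3.097 = 15.485 A
Step 2: Q_cell = I^2 * R = 15.485^2 * 0.049 = 11.749 W
Step 3: Q_total = 95 * 11.749 = 1116.2 W
Step 4: m_dot = Q_total / (cp * dT) = 1116.2 / (4186 * 9.39) = 0.02840 kg/s

0.02840 kg/s


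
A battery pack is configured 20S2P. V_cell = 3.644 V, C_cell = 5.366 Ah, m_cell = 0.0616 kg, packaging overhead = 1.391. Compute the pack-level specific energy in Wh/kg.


Step 1: V_pack = 20 * 3.644 = 72.88 V
Step 2: C_pack = 2 * 5.366 = 10.732 Ah
Step 3: E_pack = V_pack * C_pack = 72.88 * 10.732 = 782.15 Wh
Step 4: m_pack = 20 * 2 * 0.0616 * 1.391 = 3.4274 kg
Step 5: ED = E_pack / m_pack = 782.15 / 3.4274 = 228.2 Wh/kg

228.2 Wh/kg


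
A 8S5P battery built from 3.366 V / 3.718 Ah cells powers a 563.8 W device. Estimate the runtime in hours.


Step 1: E_pack = Ns * V_cell * Np * C_cell = 8 * 3.366 * 5 * 3.718 = 500.59 Wh
Step 2: t = E_pack / P = 500.59 / 563.8 = 0.8879 hr

0.8879 hr


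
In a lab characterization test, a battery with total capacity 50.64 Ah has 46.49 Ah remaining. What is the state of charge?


SOC = (remaining / total) * 100 = (46.49 / 50.64) * 100 = 91.80%

91.80%


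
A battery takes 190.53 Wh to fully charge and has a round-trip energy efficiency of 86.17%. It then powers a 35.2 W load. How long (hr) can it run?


Step 1: E_discharge = eta/100 * E_charge = 86.17/100 * 190.53 = 164.18 Wh
Step 2: t = E_discharge / P = 164.18 / 35.2 = 4.664 hr

4.664 hr


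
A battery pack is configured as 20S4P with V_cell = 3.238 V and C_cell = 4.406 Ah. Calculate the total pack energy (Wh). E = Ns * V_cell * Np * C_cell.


E = Ns * Vcell * Np * Ccell = 20 * 3.238 * 4 * 4.406 = 1141 Wh

1141 Wh


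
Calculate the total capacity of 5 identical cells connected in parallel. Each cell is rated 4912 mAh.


Convert: C_cell = 4912 mAh = 4.912 Ah
C_total = 5 * 4.912 = 24.56 Ah

24.56 Ah


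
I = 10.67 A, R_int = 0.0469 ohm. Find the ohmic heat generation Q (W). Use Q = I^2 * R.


I^2 = 113.85
Q = 113.85 * 0.0469 = 5.340 W

5.340 W


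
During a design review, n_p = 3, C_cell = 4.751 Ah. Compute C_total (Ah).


C_total = 3 * 4.751 = 14.253 Ah

14.253 Ah


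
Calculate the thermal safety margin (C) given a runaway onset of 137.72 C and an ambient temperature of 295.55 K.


Convert: T_ambient = 295.55 K = 22.4 C
margin = 137.72 - 22.4 = 115.32 C

115.32 C


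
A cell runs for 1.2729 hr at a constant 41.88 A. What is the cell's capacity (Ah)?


C = I * t = 41.88 * 1.2729 = 53.31 Ah

53.31 Ah


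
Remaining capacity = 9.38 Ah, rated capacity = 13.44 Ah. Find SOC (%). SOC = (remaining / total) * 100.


SOC = (remaining / total) * 100 = (9.38 / 13.44) * 100 = 69.79%

69.79%


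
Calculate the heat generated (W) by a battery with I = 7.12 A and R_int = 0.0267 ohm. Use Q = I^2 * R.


Q = I^2 * R = 7.12^2 * 0.0267 = 1.354 W

1.354 W


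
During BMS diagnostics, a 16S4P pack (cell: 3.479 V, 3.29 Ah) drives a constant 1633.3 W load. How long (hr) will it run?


Step 1: E_pack = Ns * V_cell * Np * C_cell = 16 * 3.479 * 4 * 3.29 = 732.54 Wh
Step 2: t = E_pack / P = 732.54 / 1633.3 = 0.4485 hr

0.4485 hr


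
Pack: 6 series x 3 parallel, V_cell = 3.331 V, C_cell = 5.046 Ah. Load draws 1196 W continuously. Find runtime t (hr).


Step 1: E_pack = Ns * V_cell * Np * C_cell = 6 * 3.331 * 3 * 5.046 = 302.55 Wh
Step 2: t = E_pack / P = 302.55 / 1196 = 0.2530 hr

0.2530 hr


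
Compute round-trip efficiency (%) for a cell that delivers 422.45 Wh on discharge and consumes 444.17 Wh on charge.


eta_e = E_dis / E_chg * 100 = 422.45 / 444.17 * 100 = 95.11%

95.11%


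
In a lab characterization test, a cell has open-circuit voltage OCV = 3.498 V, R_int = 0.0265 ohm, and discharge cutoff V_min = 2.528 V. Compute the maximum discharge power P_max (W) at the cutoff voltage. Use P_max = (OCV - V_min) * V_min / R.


dV = OCV - V_min = 0.97 V (so I_max = dV / R)
P_max = dV * V_min / R = 0.97 * 2.528 / 0.0265 = 92.53 W

92.53 W


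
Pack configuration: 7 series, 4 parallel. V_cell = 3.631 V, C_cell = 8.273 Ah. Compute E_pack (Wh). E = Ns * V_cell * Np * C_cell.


E = Ns * Vcell * Np * Ccell = 7 * 3.631 * 4 * 8.273 = 841.1 Wh

841.1 Wh


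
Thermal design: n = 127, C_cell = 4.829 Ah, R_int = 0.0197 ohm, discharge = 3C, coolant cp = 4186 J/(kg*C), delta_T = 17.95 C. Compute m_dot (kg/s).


Step 1: I = 3 * 4.829 = 14.487 A
Step 2: Q_cell = I^2 * R = 14.487^2 * 0.0197 = 4.1345 W
Step 3: Q_total = 127 * 4.1345 = 525.08 W
Step 4: m_dot = Q_total / (cp * dT) = 525.08 / (4186 * 17.95) = 0.006988 kg/s

0.006988 kg/s


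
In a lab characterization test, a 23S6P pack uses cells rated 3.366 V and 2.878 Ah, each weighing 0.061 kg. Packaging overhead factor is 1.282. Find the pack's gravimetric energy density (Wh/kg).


Step 1: V_pack = 23 * 3.366 = 77.418 V
Step 2: C_pack = 6 * 2.878 = 17.268 Ah
Step 3: E_pack = V_pack * C_pack = 77.418 * 17.268 = 1336.9 Wh
Step 4: m_pack = 23 * 6 * 0.061 * 1.282 = 10.792 kg
Step 5: ED = E_pack / m_pack = 1336.9 / 10.792 = 123.9 Wh/kg

123.9 Wh/kg


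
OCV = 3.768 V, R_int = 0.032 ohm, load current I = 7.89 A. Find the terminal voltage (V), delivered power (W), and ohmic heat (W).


Step 1: V_terminal = OCV - I*R = 3.768 - 7.89 * 0.032 = 3.5155 V
Step 2: P_out = V_terminal * I = 3.5155 * 7.89 = 27.74 W
Step 3: Q = I^2 * R = 7.89^2 * 0.032 = 1.992 W

V=3.5155 V, P=27.74 W, Q=1.992 W


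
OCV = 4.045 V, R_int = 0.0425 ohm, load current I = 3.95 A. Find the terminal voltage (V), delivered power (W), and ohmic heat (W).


Step 1: V_terminal = OCV - I*R = 4.045 - 3.95 * 0.0425 = 3.8771 V
Step 2: P_out = V_terminal * I = 3.8771 * 3.95 = 15.31 W
Step 3: Q = I^2 * R = 3.95^2 * 0.0425 = 0.6631 W

V=3.8771 V, P=15.31 W, Q=0.6631 W


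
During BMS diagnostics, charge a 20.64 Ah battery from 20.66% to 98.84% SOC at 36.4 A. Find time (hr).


delta_Ah = 20.64 * (98.84 - 20.66) / 100 = 16.136 Ah
t = delta_Ah / I = 16.136 / 36.4 = 0.4433 hr

0.4433 hr


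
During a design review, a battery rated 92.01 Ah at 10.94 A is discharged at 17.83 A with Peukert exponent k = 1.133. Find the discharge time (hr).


t_rated = C / I_rated = 92.01 / 10.94 = 8.4104 hr
(I_rated/I)^k = (0.61357)^1.133 = 0.57498
t = t_rated * (I_rated/I)^k = 8.4104 * 0.57498 = 4.836 hr

4.836 hr


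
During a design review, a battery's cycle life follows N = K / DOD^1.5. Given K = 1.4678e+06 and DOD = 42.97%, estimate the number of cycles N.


Step 1: DOD^1.5 = 42.97^1.5 = 281.67
Step 2: N = 1.4678e+06 / 281.67 = 5211 cycles

5211 cycles


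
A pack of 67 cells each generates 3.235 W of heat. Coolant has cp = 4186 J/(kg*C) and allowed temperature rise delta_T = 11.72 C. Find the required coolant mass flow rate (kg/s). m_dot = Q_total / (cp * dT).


Q_total = 67 * 3.235 = 216.75 W
m_dot = Q_total / (cp * dT) = 216.75 / (4186 * 11.72) = 0.004418 kg/s

0.004418 kg/s


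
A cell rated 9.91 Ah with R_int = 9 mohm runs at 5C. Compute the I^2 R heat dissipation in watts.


Convert: R = 9 mohm = 0.009 ohm
Step 1: I = C_rate * capacity = 5 * 9.91 = 49.55 A
Step 2: Q = I^2 * R = 49.55^2 * 0.009 = 2455.2 * 0.009 = 22.10 W

22.10 W


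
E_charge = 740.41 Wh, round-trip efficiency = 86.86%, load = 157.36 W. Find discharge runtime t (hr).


Step 1: E_discharge = eta/100 * E_charge = 86.86/100 * 740.41 = 643.12 Wh
Step 2: t = E_discharge / P = 643.12 / 157.36 = 4.087 hr

4.087 hr


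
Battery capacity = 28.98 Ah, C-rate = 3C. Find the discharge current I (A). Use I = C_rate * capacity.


At 3C: I = 3 * 28.98 Ah = 86.94 A

86.94 A


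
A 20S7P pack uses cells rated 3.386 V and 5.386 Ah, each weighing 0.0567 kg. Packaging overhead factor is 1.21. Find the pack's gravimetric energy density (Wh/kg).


Step 1: V_pack = 20 * 3.386 = 67.72 V
Step 2: C_pack = 7 * 5.386 = 37.702 Ah
Step 3: E_pack = V_pack * C_pack = 67.72 * 37.702 = 2553.2 Wh
Step 4: m_pack = 20 * 7 * 0.0567 * 1.21 = 9.605 kg
Step 5: ED = E_pack / m_pack = 2553.2 / 9.605 = 265.8 Wh/kg

265.8 Wh/kg


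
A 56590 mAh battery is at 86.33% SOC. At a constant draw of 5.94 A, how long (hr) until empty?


Convert: C_total = 56590 mAh = 56.59 Ah
Step 1: remaining = SOC/100 * C_total = 86.33/100 * 56.59 = 48.854 Ah
Step 2: t = remaining / I = 48.854 / 5.94 = 8.225 hr

8.225 hr


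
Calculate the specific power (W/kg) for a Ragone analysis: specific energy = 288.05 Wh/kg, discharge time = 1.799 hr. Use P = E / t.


Specific power = 288.05 Wh/kg / 1.799 hr = 160.1 W/kg

160.1 W/kg


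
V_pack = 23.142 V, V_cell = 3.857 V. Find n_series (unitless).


Rearranging: n = V_pack / V_cell = 23.142 / 3.857 = 6 cells

6


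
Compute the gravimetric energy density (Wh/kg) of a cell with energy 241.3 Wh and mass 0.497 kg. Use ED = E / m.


Specific energy = 241.3 Wh / 0.497 kg = 485.5 Wh/kg

485.5 Wh/kg


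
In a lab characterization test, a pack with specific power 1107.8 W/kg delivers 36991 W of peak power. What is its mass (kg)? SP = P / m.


m = P / SP = 36991 / 1107.8 = 33.39 kg

33.39 kg


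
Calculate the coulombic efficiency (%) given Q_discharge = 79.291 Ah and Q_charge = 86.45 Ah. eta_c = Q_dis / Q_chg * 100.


eta_c = Q_dis / Q_chg * 100 = 79.291 / 86.45 * 100 = 91.72%

91.72%


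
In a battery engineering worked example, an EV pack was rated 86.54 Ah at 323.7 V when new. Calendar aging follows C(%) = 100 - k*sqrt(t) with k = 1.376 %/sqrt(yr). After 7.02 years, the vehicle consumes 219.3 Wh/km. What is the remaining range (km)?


Step 1: capacity retention = 100 - 1.376 * sqrt(7.02) = 100 - 1.376 * 2.6495 = 96.354%
Step 2: C_now = 86.54 * 96.354/100 = 83.385 Ah
Step 3: E_pack = V * C_now = 323.7 * 83.385 = 26992 Wh
Step 4: range = E_pack / consumption = 26992 / 219.3 = 123.1 km

123.1 km


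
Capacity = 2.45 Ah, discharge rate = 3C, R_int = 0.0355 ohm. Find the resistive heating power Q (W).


Step 1: I = C_rate * capacity = 3 * 2.45 = 7.35 A
Step 2: Q = I^2 * R = 7.35^2 * 0.0355 = 54.023 * 0.0355 = 1.918 W

1.918 W


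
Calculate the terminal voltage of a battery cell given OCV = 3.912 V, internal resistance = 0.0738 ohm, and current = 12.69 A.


IR drop = 12.69 * 0.0738 = 0.93652 V
V = 3.912 - 0.93652 = 2.975 V

2.975 V


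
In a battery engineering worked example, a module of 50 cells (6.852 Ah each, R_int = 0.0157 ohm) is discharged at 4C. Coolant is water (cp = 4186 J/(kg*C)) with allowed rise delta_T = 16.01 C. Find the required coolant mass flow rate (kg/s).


Step 1: I = 4 * 6.852 = 27.408 A
Step 2: Q_cell = I^2 * R = 27.408^2 * 0.0157 = 11.794 W
Step 3: Q_total = 50 * 11.794 = 589.7 W
Step 4: m_dot = Q_total / (cp * dT) = 589.7 / (4186 * 16.01) = 0.008799 kg/s

0.008799 kg/s


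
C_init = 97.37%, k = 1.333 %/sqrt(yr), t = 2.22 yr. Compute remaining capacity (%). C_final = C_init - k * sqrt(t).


sqrt(t) = sqrt(2.22) = 1.49
C_final = 97.37 - 1.333 * 1.49 = 95.38%

95.38%


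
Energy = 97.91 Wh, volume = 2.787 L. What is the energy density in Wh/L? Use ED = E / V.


ED = E / V = 97.91 / 2.787 = 35.13 Wh/L

35.13 Wh/L


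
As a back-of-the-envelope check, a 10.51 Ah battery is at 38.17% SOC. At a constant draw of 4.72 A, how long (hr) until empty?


Step 1: remaining = SOC/100 * C_total = 38.17/100 * 10.51 = 4.0117 Ah
Step 2: t = remaining / I = 4.0117 / 4.72 = 0.8499 hr

0.8499 hr


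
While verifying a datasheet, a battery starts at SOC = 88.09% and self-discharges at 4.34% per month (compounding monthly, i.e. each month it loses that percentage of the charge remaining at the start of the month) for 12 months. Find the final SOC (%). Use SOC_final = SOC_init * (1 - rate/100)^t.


Monthly retention factor = 1 - 4.34/100 = 0.9566
Over 12 months: factor^12 = 0.58717
SOC_final = 88.09 * 0.58717 = 51.72%

51.72%


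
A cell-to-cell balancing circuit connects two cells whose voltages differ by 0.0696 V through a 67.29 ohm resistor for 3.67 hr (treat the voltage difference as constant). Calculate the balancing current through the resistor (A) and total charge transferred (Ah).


I_bal = dV / R = 0.0696 / 67.29 = 0.0010343 A
Q = I_bal * t = 0.0010343 * 3.67 = 0.003796 Ah

I=0.0010343 A, Q=0.003796 Ah


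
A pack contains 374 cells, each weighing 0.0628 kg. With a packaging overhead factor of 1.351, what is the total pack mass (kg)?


Cell mass sum = 374 * 0.0628 = 23.487 kg
With overhead 1.351: m_pack = 23.487 * 1.351 = 31.73 kg

31.73 kg


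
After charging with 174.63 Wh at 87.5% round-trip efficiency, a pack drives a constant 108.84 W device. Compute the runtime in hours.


Step 1: E_discharge = eta/100 * E_charge = 87.5/100 * 174.63 = 152.8 Wh
Step 2: t = E_discharge / P = 152.8 / 108.84 = 1.404 hr

1.404 hr


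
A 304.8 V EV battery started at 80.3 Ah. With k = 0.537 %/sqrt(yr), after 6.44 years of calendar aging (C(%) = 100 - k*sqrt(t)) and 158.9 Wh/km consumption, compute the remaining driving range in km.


Step 1: capacity retention = 100 - 0.537 * sqrt(6.44) = 100 - 0.537 * 2.5377 = 98.637%
Step 2: C_now = 80.3 * 98.637/100 = 79.206 Ah
Step 3: E_pack = V * C_now = 304.8 * 79.206 = 24142 Wh
Step 4: range = E_pack / consumption = 24142 / 158.9 = 151.9 km

151.9 km


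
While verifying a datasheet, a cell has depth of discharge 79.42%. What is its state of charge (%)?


SOC = 100 - DOD = 100 - 79.42 = 20.58%

20.58%


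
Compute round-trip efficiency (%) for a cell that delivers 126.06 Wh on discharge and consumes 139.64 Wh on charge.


eta_e = E_dis / E_chg * 100 = 126.06 / 139.64 * 100 = 90.27%

90.27%


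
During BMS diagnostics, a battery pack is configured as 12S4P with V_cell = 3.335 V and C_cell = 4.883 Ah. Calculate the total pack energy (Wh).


E = Ns * Vcell * Np * Ccell = 12 * 3.335 * 4 * 4.883 = 781.7 Wh

781.7 Wh


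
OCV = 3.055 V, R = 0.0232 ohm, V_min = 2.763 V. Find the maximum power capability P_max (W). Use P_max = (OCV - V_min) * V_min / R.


P_max = (OCV - V_min) * V_min / R = (3.055 - 2.763) * 2.763 / 0.0232 = 0.292 * 2.763 / 0.0232 = 34.78 W

34.78 W


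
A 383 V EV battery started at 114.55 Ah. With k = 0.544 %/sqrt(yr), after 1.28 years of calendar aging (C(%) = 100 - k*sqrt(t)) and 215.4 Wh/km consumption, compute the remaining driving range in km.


Step 1: capacity retention = 100 - 0.544 * sqrt(1.28) = 100 - 0.544 * 1.1314 = 99.385%
Step 2: C_now = 114.55 * 99.385/100 = 113.85 Ah
Step 3: E_pack = V * C_now = 383 * 113.85 = 43605 Wh
Step 4: range = E_pack / consumption = 43605 / 215.4 = 202.4 km

202.4 km


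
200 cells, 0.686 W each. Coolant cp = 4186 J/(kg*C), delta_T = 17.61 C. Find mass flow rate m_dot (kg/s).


Q_total = 200 * 0.686 = 137.2 W
m_dot = Q_total / (cp * dT) = 137.2 / (4186 * 17.61) = 0.001861 kg/s

0.001861 kg/s


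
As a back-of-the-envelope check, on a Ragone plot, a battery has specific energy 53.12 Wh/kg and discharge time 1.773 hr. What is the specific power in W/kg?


Specific power = 53.12 Wh/kg / 1.773 hr = 29.96 W/kg

29.96 W/kg


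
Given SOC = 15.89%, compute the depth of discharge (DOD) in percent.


DOD = 100 - SOC = 100 - 15.89 = 84.11%

84.11%


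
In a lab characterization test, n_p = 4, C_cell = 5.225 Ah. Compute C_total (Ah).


Parallel capacities add: 4 * 5.225 Ah = 20.9 Ah

20.9 Ah


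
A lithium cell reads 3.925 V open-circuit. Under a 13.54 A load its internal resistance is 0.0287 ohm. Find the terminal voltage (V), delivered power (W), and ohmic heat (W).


Step 1: V_terminal = OCV - I*R = 3.925 - 13.54 * 0.0287 = 3.5364 V
Step 2: P_out = V_terminal * I = 3.5364 * 13.54 = 47.88 W
Step 3: Q = I^2 * R = 13.54^2 * 0.0287 = 5.262 W

V=3.5364 V, P=47.88 W, Q=5.262 W


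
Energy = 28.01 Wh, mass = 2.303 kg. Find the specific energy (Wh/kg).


ED = E / m = 28.01 / 2.303 = 12.16 Wh/kg

12.16 Wh/kg


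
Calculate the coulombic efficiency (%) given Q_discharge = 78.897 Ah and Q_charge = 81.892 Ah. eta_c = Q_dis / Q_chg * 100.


Coulombic efficiency = 78.897/81.892 * 100% = 96.34%

96.34%


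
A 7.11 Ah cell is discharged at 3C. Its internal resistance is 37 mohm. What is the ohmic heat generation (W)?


Convert: R = 37 mohm = 0.037 ohm
Step 1: I = C_rate * capacity = 3 * 7.11 = 21.33 A
Step 2: Q = I^2 * R = 21.33^2 * 0.037 = 454.97 * 0.037 = 16.83 W

16.83 W


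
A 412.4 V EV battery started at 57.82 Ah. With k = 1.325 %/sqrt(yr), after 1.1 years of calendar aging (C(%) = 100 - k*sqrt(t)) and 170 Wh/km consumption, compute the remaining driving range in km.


Step 1: capacity retention = 100 - 1.325 * sqrt(1.1) = 100 - 1.325 * 1.0488 = 98.61%
Step 2: C_now = 57.82 * 98.61/100 = 57.016 Ah
Step 3: E_pack = V * C_now = 412.4 * 57.016 = 23513 Wh
Step 4: range = E_pack / consumption = 23513 / 170 = 138.3 km

138.3 km


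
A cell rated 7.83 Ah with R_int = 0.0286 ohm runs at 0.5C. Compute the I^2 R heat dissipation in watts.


Step 1: I = C_rate * capacity = 0.5 * 7.83 = 3.915 A
Step 2: Q = I^2 * R = 3.915^2 * 0.0286 = 15.327 * 0.0286 = 0.4384 W

0.4384 W


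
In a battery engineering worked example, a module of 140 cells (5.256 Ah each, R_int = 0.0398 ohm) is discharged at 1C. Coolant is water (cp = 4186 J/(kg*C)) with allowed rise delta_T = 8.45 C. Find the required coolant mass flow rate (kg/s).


Step 1: I = 1 * 5.256 = 5.256 A
Step 2: Q_cell = I^2 * R = 5.256^2 * 0.0398 = 1.0995 W
Step 3: Q_total = 140 * 1.0995 = 153.93 W
Step 4: m_dot = Q_total / (cp * dT) = 153.93 / (4186 * 8.45) = 0.004352 kg/s

0.004352 kg/s


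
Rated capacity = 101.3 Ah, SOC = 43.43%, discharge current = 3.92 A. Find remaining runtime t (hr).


Step 1: remaining = SOC/100 * C_total = 43.43/100 * 101.3 = 43.995 Ah
Step 2: t = remaining / I = 43.995 / 3.92 = 11.22 hr

11.22 hr


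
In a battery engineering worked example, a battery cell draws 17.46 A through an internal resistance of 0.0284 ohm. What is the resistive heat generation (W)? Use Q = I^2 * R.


I^2 = 304.85
Q = 304.85 * 0.0284 = 8.658 W

8.658 W


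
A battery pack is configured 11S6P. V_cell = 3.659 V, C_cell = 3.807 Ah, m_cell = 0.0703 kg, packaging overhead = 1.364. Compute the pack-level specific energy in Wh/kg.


Step 1: V_pack = 11 * 3.659 = 40.249 V
Step 2: C_pack = 6 * 3.807 = 22.842 Ah
Step 3: E_pack = V_pack * C_pack = 40.249 * 22.842 = 919.37 Wh
Step 4: m_pack = 11 * 6 * 0.0703 * 1.364 = 6.3287 kg
Step 5: ED = E_pack / m_pack = 919.37 / 6.3287 = 145.3 Wh/kg

145.3 Wh/kg


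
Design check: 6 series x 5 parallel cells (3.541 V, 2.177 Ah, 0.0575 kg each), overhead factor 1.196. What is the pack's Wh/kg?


Step 1: V_pack = 6 * 3.541 = 21.246 V
Step 2: C_pack = 5 * 2.177 = 10.885 Ah
Step 3: E_pack = V_pack * C_pack = 21.246 * 10.885 = 231.26 Wh
Step 4: m_pack = 6 * 5 * 0.0575 * 1.196 = 2.0631 kg
Step 5: ED = E_pack / m_pack = 231.26 / 2.0631 = 112.1 Wh/kg

112.1 Wh/kg


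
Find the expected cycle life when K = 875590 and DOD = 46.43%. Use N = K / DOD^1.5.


Step 1: DOD^1.5 = 46.43^1.5 = 316.37
Step 2: N = 875590 / 316.37 = 2768 cycles

2768 cycles


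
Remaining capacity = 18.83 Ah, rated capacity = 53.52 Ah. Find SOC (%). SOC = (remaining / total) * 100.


SOC% = 18.83 / 53.52 * 100 = 35.18%

35.18%


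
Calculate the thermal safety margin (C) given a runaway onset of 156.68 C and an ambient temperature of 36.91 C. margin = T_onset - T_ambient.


margin = T_onset - T_ambient = 156.68 - 36.91 = 119.77 C

119.77 C


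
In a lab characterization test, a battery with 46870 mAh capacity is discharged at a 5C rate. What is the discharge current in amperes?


Convert: capacity = 46870 mAh = 46.87 Ah
I = C_rate * capacity = 5 * 46.87 = 234.35 A

234.35 A


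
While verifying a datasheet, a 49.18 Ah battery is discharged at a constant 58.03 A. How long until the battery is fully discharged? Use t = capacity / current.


Runtime = 49.18 Ah / 58.03 A = 0.8475 hr

0.8475 hr


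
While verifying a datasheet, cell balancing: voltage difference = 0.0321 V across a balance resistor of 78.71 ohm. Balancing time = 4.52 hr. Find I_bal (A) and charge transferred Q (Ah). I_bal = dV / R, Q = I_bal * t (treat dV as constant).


First, Ohm's law: I_bal = 0.0321 V / 78.71 ohm = 4.0783e-04 A
Then Q = I * t = 4.0783e-04 A * 4.52 hr = 0.001843 Ah

I=4.0783e-04 A, Q=0.001843 Ah


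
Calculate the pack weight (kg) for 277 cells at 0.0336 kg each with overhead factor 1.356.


m_pack = n * m_cell * overhead = 277 * 0.0336 * 1.356 = 12.62 kg

12.62 kg


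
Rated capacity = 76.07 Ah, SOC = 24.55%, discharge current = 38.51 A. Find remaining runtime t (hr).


Step 1: remaining = SOC/100 * C_total = 24.55/100 * 76.07 = 18.675 Ah
Step 2: t = remaining / I = 18.675 / 38.51 = 0.4849 hr

0.4849 hr


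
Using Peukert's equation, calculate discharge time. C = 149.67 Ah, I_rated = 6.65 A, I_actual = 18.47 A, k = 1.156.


Step 1: t_rated = C / I_rated = 149.67 / 6.65 = 22.507 hr
Step 2: ratio = 6.65 / 18.47 = 0.36004
Step 3: ratio^k = 0.36004^1.156 = 0.307
Step 4: t = t_rated * ratio^k = 22.507 * 0.307 = 6.910 hr

6.910 hr


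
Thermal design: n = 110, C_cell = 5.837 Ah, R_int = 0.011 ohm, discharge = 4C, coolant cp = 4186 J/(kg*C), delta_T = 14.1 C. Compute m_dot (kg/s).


Step 1: I = 4 * 5.837 = 23.348 A
Step 2: Q_cell = I^2 * R = 23.348^2 * 0.011 = 5.9964 W
Step 3: Q_total = 110 * 5.9964 = 659.6 W
Step 4: m_dot = Q_total / (cp * dT) = 659.6 / (4186 * 14.1) = 0.01118 kg/s

0.01118 kg/s


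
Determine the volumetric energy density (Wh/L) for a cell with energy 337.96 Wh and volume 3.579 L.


ED = E / V = 337.96 / 3.579 = 94.43 Wh/L

94.43 Wh/L


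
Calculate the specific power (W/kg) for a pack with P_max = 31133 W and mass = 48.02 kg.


Specific power = 31133 W / 48.02 kg = 648.3 W/kg

648.3 W/kg


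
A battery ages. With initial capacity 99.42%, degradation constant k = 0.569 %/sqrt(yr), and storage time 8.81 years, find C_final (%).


Step 1: sqrt(8.81 yr) = 2.9682
Step 2: drop = 0.569 * 2.9682 = 1.6889
Step 3: C_final = 99.42 - 1.6889 = 97.73%

97.73%


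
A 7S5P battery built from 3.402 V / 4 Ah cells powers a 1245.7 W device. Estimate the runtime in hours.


Step 1: E_pack = Ns * V_cell * Np * C_cell = 7 * 3.402 * 5 * 4 = 476.28 Wh
Step 2: t = E_pack / P = 476.28 / 1245.7 = 0.3823 hr

0.3823 hr


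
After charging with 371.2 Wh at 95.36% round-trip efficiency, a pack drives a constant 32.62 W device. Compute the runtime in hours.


Step 1: E_discharge = eta/100 * E_charge = 95.36/100 * 371.2 = 353.98 Wh
Step 2: t = E_discharge / P = 353.98 / 32.62 = 10.85 hr

10.85 hr


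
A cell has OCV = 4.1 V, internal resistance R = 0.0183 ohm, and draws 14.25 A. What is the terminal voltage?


IR drop = 14.25 * 0.0183 = 0.26078 V
V = 4.1 - 0.26078 = 3.839 V

3.839 V


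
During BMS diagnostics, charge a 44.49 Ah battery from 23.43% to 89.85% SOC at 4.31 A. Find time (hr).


Step 1: dSOC = 89.85% - 23.43% = 66.42%
Step 2: delta_Ah = 44.49 * 66.42 / 100 = 29.55 Ah
Step 3: t = 29.55 / 4.31 = 6.856 hr

6.856 hr


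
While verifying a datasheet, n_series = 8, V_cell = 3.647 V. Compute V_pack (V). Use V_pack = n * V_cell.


V_pack = n * V_cell = 8 * 3.647 = 29.176 V

29.176 V


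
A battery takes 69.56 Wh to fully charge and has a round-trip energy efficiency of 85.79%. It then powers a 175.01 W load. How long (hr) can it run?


Step 1: E_discharge = eta/100 * E_charge = 85.79/100 * 69.56 = 59.676 Wh
Step 2: t = E_discharge / P = 59.676 / 175.01 = 0.3410 hr

0.3410 hr


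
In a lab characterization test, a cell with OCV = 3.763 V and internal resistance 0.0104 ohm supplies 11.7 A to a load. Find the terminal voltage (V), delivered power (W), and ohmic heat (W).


Step 1: V_terminal = OCV - I*R = 3.763 - 11.7 * 0.0104 = 3.6413 V
Step 2: P_out = V_terminal * I = 3.6413 * 11.7 = 42.60 W
Step 3: Q = I^2 * R = 11.7^2 * 0.0104 = 1.424 W

V=3.6413 V, P=42.60 W, Q=1.424 W


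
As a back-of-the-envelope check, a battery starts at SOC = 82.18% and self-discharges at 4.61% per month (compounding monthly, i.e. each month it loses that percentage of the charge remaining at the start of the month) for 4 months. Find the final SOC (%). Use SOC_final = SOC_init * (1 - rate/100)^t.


decay = (1 - 4.61/100)^4 = 0.82796
SOC_final = 82.18 * 0.82796 = 68.04%

68.04%


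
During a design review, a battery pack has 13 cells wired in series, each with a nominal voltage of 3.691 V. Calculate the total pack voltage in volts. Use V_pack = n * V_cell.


With 13 cells in series at 3.691 V each, V_pack = 47.983 V

47.983 V


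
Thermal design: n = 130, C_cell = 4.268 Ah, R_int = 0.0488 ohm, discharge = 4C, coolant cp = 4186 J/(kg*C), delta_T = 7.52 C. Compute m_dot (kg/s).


Step 1: I = 4 * 4.268 = 17.072 A
Step 2: Q_cell = I^2 * R = 17.072^2 * 0.0488 = 14.223 W
Step 3: Q_total = 130 * 14.223 = 1849 W
Step 4: m_dot = Q_total / (cp * dT) = 1849 / (4186 * 7.52) = 0.05874 kg/s

0.05874 kg/s


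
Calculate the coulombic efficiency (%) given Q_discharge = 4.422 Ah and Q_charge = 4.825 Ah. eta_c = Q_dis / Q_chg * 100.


Coulombic efficiency = 4.422/4.825 * 100% = 91.65%

91.65%


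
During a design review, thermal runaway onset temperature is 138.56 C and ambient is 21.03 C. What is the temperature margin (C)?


margin = T_onset - T_ambient = 138.56 - 21.03 = 117.53 C

117.53 C


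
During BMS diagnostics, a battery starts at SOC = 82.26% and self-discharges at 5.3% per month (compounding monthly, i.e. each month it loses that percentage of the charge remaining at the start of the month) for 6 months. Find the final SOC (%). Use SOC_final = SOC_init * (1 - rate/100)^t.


decay = (1 - 5.3/100)^6 = 0.72127
SOC_final = 82.26 * 0.72127 = 59.33%

59.33%


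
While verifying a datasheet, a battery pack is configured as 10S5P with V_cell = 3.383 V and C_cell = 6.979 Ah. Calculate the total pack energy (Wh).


E = Ns * Vcell * Np * Ccell = 10 * 3.383 * 5 * 6.979 = 1180 Wh

1180 Wh
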